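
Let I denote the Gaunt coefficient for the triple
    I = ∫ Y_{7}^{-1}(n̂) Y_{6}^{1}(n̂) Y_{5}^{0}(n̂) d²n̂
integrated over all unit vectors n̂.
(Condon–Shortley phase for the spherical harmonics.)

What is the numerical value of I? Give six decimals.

Checks pass: Σm=0; 18 even; l₃=5∈[1,13].
(2·7+1)(2·6+1)(2·5+1) = 2145
Δ: 8! 6! 4! / 19! → 1/174594420
sum: t=2:+1/4147200 t=3:−1/207360 t=4:+1/82944 t=5:−1/207360 t=6:+1/4147200 = 1/345600
3j²(7 6 5; 0 0 0) = Δ·Π!·Σ² = 420/46189  (sign -1)
sum: t=3:−1/2073600 t=4:+1/165888 t=5:−1/103680 t=6:+1/414720 t=7:−1/14515200 = -17/9676800
3j²(7 6 5; -1 1 0) = Δ·Π!·Σ² = 85/19019  (sign +1)
combine: 4πI² = 2145·420/46189·85/19019 = 4500/51623
take √, sign -1: I = -0.08328748

-0.083287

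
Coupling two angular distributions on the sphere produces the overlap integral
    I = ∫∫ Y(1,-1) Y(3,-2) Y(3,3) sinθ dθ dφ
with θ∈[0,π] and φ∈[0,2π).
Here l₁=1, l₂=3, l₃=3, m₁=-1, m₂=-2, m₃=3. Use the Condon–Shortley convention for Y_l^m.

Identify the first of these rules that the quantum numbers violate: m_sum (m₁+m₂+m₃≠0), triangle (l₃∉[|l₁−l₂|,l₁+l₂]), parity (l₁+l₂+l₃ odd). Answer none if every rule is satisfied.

parity

azimuthal sum: -1 − 2 + 3 = 0  ✓
2 ≤ 3 ≤ 4 (triangle on l)  ✓
L = 1 + 3 + 3 = 7 (odd)  ✗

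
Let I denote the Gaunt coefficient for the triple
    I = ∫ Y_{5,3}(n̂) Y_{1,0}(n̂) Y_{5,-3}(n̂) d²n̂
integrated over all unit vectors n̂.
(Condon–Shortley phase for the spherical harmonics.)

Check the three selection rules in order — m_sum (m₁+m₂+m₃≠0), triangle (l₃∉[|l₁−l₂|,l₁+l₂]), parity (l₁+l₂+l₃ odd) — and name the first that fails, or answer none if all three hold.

parity

m₁+m₂+m₃ = 3 + 0 − 3 = 0  ✓
triangle: |5−1|=4 ≤ l₃=5 ≤ 5+1=6  ✓
parity: l₁+l₂+l₃ = 11 is odd  ✗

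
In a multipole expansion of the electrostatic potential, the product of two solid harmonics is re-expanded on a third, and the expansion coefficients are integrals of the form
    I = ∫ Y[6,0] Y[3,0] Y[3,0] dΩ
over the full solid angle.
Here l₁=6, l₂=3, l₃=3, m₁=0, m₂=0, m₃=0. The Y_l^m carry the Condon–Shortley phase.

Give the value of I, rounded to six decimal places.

0.237088

Rules hold: Σm=0, L=12 even, 3≤3≤9.
N = 13·7·7 = 637
Δ = 6!·6!·0!/13! = 1/12012
Racah Σ t=3..3: t=3:−1/1296 = -1/1296
⇒ 3j(6 3 3; 0 0 0)² = 100/3003, sgn +1
(m-triple is (0,0,0) — same symbol as above.)
4πI² = N·(3j₀)²·(3jₘ)² = 10000/14157
I = +1·√(0.706364/4π) = 0.23708793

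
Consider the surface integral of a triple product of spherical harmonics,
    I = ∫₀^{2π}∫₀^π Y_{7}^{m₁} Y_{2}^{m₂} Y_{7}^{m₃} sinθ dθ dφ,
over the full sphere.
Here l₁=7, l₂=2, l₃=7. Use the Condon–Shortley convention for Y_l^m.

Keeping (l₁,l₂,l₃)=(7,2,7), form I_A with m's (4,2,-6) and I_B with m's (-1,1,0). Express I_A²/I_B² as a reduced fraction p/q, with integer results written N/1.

Same 7,2,7: normalisation and zero-m 3j drop out of the ratio.
A: Δ: 2! 12! 2! / 17! → 1/185640; sum: t=2:+1/159667200 = 1/159667200; 3j²(7 2 7; 4 2 -6) = Δ·Π!·Σ² = 9/1190  (sign -1)
B: Δ: 2! 12! 2! / 17! → 1/185640; sum: t=1:−1/1209600 t=2:+1/1036800 = 1/7257600; 3j²(7 2 7; -1 1 0) = Δ·Π!·Σ² = 1/2210  (sign -1)
I_A²/I_B² = (9/1190)/(1/2210) = 117/7

117/7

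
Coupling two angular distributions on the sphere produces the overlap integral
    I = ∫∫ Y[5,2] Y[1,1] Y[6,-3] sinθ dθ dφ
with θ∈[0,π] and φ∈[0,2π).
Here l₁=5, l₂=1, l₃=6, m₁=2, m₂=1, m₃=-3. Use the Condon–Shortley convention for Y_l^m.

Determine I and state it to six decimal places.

Rules hold: Σm=0, L=12 even, 4≤6≤6.
N = 11·3·13 = 429
Δ = 0!·10!·2!/13! = 1/858
Racah Σ t=0..0: t=0:+1/14400 = 1/14400
⇒ 3j(5 1 6; 0 0 0)² = 6/143, sgn +1
Racah Σ t=0..0: t=0:+1/60480 = 1/60480
⇒ 3j(5 1 6; 2 1 -3)² = 6/143, sgn -1
4πI² = N·(3j₀)²·(3jₘ)² = 108/143
I = -1·√(0.755245/4π) = -0.24515397

-0.245154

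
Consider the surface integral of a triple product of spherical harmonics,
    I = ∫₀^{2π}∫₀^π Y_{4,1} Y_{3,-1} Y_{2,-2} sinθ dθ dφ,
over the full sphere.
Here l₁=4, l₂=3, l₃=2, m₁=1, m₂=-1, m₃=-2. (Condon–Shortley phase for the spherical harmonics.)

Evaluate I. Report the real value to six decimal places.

Σmᵢ = -2 ≠ 0, so the φ-integral vanishes; I = 0

0.000000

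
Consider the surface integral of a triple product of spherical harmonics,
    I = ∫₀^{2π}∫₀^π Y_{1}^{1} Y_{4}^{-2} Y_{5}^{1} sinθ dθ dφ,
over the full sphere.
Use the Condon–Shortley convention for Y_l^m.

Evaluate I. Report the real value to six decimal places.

-0.120286

Rules hold: Σm=0, L=10 even, 3≤5≤5.
N = 3·9·11 = 297
Δ = 0!·2!·8!/11! = 1/495
Racah Σ t=0..0: t=0:+1/576 = 1/576
⇒ 3j(1 4 5; 0 0 0)² = 5/99, sgn -1
Racah Σ t=0..0: t=0:+1/2880 = 1/2880
⇒ 3j(1 4 5; 1 -2 1)² = 2/165, sgn +1
4πI² = N·(3j₀)²·(3jₘ)² = 2/11
I = -1·√(0.181818/4π) = -0.12028562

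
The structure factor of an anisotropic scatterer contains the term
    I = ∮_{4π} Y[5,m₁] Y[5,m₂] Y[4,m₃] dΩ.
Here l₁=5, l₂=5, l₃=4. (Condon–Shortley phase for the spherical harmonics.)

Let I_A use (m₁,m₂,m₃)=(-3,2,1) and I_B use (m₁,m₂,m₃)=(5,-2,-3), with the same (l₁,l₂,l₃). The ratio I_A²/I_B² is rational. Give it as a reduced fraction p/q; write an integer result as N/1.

5/7

l's match ⇒ only the (l;m) 3-j factors differ between A and B.
A: triangle coeff Δ(5,5,4) = 1/3153150; Σ_t [4,6]: t=4:+1/6912 t=5:−1/2880 t=6:+1/17280 = -1/6912; (3j)²=5/429 [(5 5 4; -3 2 1)], sign=+1
B: triangle coeff Δ(5,5,4) = 1/3153150; Σ_t [0,0]: t=0:+1/103680 = 1/103680; (3j)²=7/429 [(5 5 4; 5 -2 -3)], sign=-1
I_A²/I_B² = (5/429)/(7/429) = 5/7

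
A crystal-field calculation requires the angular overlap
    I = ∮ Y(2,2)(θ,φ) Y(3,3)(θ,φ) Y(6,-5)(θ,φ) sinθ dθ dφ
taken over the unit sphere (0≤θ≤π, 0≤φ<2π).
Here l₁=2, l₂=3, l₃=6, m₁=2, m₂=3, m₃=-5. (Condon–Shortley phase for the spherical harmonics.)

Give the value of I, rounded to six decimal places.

l₃=6 ∉ [1,5] — triangle fails ⇒ I = 0

0.000000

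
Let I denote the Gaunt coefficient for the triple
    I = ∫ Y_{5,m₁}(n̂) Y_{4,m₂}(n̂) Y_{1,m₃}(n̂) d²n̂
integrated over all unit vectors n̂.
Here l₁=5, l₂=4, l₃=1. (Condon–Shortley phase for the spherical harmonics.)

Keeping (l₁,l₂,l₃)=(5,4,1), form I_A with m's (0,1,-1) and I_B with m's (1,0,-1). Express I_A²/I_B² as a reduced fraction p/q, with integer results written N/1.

l's match ⇒ only the (l;m) 3-j factors differ between A and B.
A: triangle coeff Δ(5,4,1) = 1/495; Σ_t [5,5]: t=5:−1/1440 = -1/1440; (3j)²=2/99 [(5 4 1; 0 1 -1)], sign=-1
B: triangle coeff Δ(5,4,1) = 1/495; Σ_t [4,4]: t=4:+1/1152 = 1/1152; (3j)²=1/33 [(5 4 1; 1 0 -1)], sign=+1
I_A²/I_B² = (2/99)/(1/33) = 2/3

2/3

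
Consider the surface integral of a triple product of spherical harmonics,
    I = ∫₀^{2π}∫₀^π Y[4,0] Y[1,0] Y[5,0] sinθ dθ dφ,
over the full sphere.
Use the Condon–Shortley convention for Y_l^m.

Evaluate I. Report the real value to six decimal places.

0.245532

m-sum 0 ✓  L=10 even ✓  3≤5≤5 ✓
Π(2lᵢ+1) = 9×3×11 = 297
triangle coeff Δ(4,1,5) = 1/495
Σ_t [0,0]: t=0:+1/576 = 1/576
(3j)²=5/99 [(4 1 5; 0 0 0)], sign=-1
(m-triple is (0,0,0) — same symbol as above.)
⇒ 4πI² = 25/33
I = (+1)√(25/33/(4π)) = 0.24553200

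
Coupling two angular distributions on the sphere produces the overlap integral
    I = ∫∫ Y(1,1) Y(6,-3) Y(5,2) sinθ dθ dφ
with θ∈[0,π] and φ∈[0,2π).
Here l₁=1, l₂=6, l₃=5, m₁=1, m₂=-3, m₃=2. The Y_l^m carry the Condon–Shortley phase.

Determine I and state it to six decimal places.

-0.245154

Checks pass: Σm=0; 12 even; l₃=5∈[5,7].
(2·1+1)(2·6+1)(2·5+1) = 429
Δ: 2! 0! 10! / 13! → 1/858
sum: t=1:−1/14400 = -1/14400
3j²(1 6 5; 0 0 0) = Δ·Π!·Σ² = 6/143  (sign +1)
sum: t=0:+1/60480 = 1/60480
3j²(1 6 5; 1 -3 2) = Δ·Π!·Σ² = 6/143  (sign -1)
combine: 4πI² = 429·6/143·6/143 = 108/143
take √, sign -1: I = -0.24515397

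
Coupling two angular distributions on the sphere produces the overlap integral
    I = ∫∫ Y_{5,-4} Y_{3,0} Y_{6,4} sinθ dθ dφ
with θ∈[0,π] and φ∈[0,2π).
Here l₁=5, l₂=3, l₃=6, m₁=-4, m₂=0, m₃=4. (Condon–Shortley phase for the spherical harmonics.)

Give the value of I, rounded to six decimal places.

-0.139560

Rules hold: Σm=0, L=14 even, 2≤6≤8.
N = 11·7·13 = 1001
Δ = 2!·8!·4!/15! = 1/675675
Racah Σ t=0..2: t=0:+1/8640 t=1:−1/2304 t=2:+1/8640 = -7/34560
⇒ 3j(5 3 6; 0 0 0)² = 7/429, sgn -1
Racah Σ t=1..2: t=1:−1/161280 t=2:+1/60480 = 1/96768
⇒ 3j(5 3 6; -4 0 4)² = 15/1001, sgn +1
4πI² = N·(3j₀)²·(3jₘ)² = 35/143
I = -1·√(0.244755/4π) = -0.13956004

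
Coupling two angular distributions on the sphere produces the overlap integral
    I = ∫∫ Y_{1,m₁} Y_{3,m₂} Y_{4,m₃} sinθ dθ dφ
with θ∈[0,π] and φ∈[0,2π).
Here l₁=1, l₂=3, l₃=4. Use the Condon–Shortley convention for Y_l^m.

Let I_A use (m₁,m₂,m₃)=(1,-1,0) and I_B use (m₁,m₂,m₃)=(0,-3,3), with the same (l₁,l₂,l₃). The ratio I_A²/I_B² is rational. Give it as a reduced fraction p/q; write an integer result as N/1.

6/7

Same 1,3,4: normalisation and zero-m 3j drop out of the ratio.
A: Δ: 0! 2! 6! / 9! → 1/252; sum: t=0:+1/96 = 1/96; 3j²(1 3 4; 1 -1 0) = Δ·Π!·Σ² = 1/42  (sign +1)
B: Δ: 0! 2! 6! / 9! → 1/252; sum: t=0:+1/720 = 1/720; 3j²(1 3 4; 0 -3 3) = Δ·Π!·Σ² = 1/36  (sign -1)
I_A²/I_B² = (1/42)/(1/36) = 6/7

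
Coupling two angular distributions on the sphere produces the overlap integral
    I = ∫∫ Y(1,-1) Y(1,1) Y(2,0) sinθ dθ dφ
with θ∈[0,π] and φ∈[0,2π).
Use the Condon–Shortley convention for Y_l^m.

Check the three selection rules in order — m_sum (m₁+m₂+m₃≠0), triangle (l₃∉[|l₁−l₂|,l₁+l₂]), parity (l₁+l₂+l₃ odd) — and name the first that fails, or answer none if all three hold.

none

Σmᵢ = 0  ✓
l₃∈[|l₁−l₂|,l₁+l₂]=[0,2], have l₃=2  ✓
Σlᵢ = 4 ⇒ even  ✓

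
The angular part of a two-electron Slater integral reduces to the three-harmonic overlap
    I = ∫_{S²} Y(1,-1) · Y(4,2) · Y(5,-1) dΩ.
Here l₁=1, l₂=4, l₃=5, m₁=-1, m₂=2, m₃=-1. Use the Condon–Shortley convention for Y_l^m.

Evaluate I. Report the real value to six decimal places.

-0.120286

m-sum 0 ✓  L=10 even ✓  3≤5≤5 ✓
Π(2lᵢ+1) = 3×9×11 = 297
triangle coeff Δ(1,4,5) = 1/495
Σ_t [0,0]: t=0:+1/576 = 1/576
(3j)²=5/99 [(1 4 5; 0 0 0)], sign=-1
Σ_t [0,0]: t=0:+1/2880 = 1/2880
(3j)²=2/165 [(1 4 5; -1 2 -1)], sign=+1
⇒ 4πI² = 2/11
I = (-1)√(2/11/(4π)) = -0.12028562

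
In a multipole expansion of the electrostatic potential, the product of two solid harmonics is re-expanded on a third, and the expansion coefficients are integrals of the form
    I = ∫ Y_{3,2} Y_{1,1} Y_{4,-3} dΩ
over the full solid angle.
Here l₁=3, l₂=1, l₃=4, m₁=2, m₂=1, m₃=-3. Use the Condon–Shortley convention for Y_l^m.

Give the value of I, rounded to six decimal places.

m-sum 0 ✓  L=8 even ✓  2≤4≤4 ✓
Π(2lᵢ+1) = 7×3×9 = 189
triangle coeff Δ(3,1,4) = 1/252
Σ_t [0,0]: t=0:+1/36 = 1/36
(3j)²=4/63 [(3 1 4; 0 0 0)], sign=+1
Σ_t [0,0]: t=0:+1/240 = 1/240
(3j)²=1/12 [(3 1 4; 2 1 -3)], sign=-1
⇒ 4πI² = 1/1
I = (-1)√(1/1/(4π)) = -0.28209479

-0.282095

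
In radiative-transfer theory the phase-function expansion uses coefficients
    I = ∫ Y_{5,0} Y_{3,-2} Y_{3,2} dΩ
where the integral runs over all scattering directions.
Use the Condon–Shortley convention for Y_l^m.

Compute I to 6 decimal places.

L=11 odd ⇒ parity kills the (l;000) factor ⇒ I = 0

0.000000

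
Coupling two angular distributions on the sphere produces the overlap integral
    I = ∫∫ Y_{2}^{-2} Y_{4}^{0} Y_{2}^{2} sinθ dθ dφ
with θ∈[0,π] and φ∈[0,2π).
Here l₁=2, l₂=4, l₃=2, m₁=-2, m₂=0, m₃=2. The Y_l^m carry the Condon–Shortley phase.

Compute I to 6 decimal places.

0.040299

m-sum 0 ✓  L=8 even ✓  2≤2≤6 ✓
Π(2lᵢ+1) = 5×9×5 = 225
triangle coeff Δ(2,4,2) = 1/630
Σ_t [2,2]: t=2:+1/16 = 1/16
(3j)²=2/35 [(2 4 2; 0 0 0)], sign=+1
Σ_t [4,4]: t=4:+1/576 = 1/576
(3j)²=1/630 [(2 4 2; -2 0 2)], sign=+1
⇒ 4πI² = 1/49
I = (+1)√(1/49/(4π)) = 0.04029926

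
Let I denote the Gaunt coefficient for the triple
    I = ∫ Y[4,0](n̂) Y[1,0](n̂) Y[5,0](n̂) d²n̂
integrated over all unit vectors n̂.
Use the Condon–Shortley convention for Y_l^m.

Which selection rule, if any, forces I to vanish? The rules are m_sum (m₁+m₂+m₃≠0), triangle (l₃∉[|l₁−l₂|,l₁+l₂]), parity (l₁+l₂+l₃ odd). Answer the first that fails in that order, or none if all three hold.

azimuthal sum: 0 + 0 + 0 = 0  ✓
3 ≤ 5 ≤ 5 (triangle on l)  ✓
L = 4 + 1 + 5 = 10 (even)  ✓

none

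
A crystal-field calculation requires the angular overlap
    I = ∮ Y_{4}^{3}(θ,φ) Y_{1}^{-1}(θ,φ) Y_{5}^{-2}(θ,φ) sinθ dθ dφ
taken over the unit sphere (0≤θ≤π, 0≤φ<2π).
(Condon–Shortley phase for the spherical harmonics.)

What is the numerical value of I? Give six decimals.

Checks pass: Σm=0; 10 even; l₃=5∈[3,5].
(2·4+1)(2·1+1)(2·5+1) = 297
Δ: 0! 8! 2! / 11! → 1/495
sum: t=0:+1/576 = 1/576
3j²(4 1 5; 0 0 0) = Δ·Π!·Σ² = 5/99  (sign -1)
sum: t=0:+1/10080 = 1/10080
3j²(4 1 5; 3 -1 -2) = Δ·Π!·Σ² = 1/165  (sign -1)
combine: 4πI² = 297·5/99·1/165 = 1/11
take √, sign +1: I = 0.08505478

0.085055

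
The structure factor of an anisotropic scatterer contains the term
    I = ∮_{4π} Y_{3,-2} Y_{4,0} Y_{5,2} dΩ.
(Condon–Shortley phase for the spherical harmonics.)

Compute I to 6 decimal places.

Rules hold: Σm=0, L=12 even, 1≤5≤7.
N = 7·9·11 = 693
Δ = 2!·4!·6!/13! = 1/180180
Racah Σ t=0..2: t=0:+1/576 t=1:−1/144 t=2:+1/576 = -1/288
⇒ 3j(3 4 5; 0 0 0)² = 20/1001, sgn +1
Racah Σ t=1..2: t=1:−1/864 t=2:+1/576 = 1/1728
⇒ 3j(3 4 5; -2 0 2)² = 5/1287, sgn -1
4πI² = N·(3j₀)²·(3jₘ)² = 100/1859
I = -1·√(0.0537924/4π) = -0.06542675

-0.065427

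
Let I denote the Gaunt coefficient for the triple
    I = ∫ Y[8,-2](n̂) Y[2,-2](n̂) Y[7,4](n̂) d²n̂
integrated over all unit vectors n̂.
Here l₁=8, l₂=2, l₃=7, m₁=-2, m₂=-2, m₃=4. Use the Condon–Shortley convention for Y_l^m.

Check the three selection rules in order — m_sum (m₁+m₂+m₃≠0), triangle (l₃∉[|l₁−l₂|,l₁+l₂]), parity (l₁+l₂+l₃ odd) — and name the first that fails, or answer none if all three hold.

parity

azimuthal sum: -2 − 2 + 4 = 0  ✓
6 ≤ 7 ≤ 10 (triangle on l)  ✓
L = 8 + 2 + 7 = 17 (odd)  ✗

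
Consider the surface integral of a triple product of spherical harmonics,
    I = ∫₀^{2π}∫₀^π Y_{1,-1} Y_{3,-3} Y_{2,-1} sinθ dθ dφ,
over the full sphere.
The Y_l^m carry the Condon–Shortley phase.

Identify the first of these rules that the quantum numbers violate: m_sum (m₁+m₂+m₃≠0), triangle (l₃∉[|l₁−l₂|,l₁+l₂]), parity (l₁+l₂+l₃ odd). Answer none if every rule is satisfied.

azimuthal sum: -1 − 3 − 1 = -5  ✗
2 ≤ 2 ≤ 4 (triangle on l)
L = 1 + 3 + 2 = 6 (even)

m_sum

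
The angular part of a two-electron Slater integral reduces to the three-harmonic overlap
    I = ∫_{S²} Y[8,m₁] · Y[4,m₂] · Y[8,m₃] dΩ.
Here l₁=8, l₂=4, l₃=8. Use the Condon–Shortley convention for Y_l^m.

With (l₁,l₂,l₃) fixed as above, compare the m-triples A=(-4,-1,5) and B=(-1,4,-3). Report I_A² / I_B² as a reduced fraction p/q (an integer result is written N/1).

65/264

Shared (l₁,l₂,l₃)=(8,4,8): N and (l;000)² cancel in I_A²/I_B².
A: Δ = 4!·12!·4!/21! = 1/185175900; Racah Σ t=0..3: t=0:+1/68976230400 t=1:−1/958003200 t=2:+1/174182400 t=3:−1/313528320 = 1/656916480; ⇒ 3j(8 4 8; -4 -1 5)² = 5/1292, sgn -1
B: Δ = 4!·12!·4!/21! = 1/185175900; Racah Σ t=4..4: t=4:+1/348364800 = 1/348364800; ⇒ 3j(8 4 8; -1 4 -3)² = 66/4199, sgn -1
I_A²/I_B² = (5/1292)/(66/4199) = 65/264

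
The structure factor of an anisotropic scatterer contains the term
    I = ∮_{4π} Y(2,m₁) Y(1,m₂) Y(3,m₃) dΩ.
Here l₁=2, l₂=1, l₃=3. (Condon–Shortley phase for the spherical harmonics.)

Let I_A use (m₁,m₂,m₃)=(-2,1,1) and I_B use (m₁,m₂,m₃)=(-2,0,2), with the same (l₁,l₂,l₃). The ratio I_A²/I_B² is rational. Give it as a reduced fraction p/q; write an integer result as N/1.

l's match ⇒ only the (l;m) 3-j factors differ between A and B.
A: triangle coeff Δ(2,1,3) = 1/105; Σ_t [0,0]: t=0:+1/48 = 1/48; (3j)²=1/105 [(2 1 3; -2 1 1)], sign=+1
B: triangle coeff Δ(2,1,3) = 1/105; Σ_t [0,0]: t=0:+1/24 = 1/24; (3j)²=1/21 [(2 1 3; -2 0 2)], sign=-1
I_A²/I_B² = (1/105)/(1/21) = 1/5

1/5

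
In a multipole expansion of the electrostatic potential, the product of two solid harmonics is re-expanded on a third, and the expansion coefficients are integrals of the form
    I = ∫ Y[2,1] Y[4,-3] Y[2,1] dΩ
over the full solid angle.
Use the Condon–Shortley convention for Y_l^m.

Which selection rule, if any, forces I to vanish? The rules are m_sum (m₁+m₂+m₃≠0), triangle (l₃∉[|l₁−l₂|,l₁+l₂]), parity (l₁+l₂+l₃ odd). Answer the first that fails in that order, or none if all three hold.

m_sum

azimuthal sum: 1 − 3 + 1 = -1  ✗
2 ≤ 2 ≤ 6 (triangle on l)
L = 2 + 4 + 2 = 8 (even)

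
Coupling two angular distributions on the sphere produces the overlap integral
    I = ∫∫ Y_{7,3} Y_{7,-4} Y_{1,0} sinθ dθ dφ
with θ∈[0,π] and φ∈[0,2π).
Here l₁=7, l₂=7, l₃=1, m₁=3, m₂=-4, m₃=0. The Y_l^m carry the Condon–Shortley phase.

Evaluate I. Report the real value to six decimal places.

m-sum = 3 − 4 + 0 = -1 ≠ 0 ⇒ I = 0

0.000000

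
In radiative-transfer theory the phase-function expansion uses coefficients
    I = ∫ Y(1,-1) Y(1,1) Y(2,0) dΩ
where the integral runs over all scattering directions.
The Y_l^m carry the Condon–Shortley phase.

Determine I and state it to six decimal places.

Rules hold: Σm=0, L=4 even, 0≤2≤2.
N = 3·3·5 = 45
Δ = 0!·2!·2!/5! = 1/30
Racah Σ t=0..0: t=0:+1/1 = 1/1
⇒ 3j(1 1 2; 0 0 0)² = 2/15, sgn +1
Racah Σ t=0..0: t=0:+1/4 = 1/4
⇒ 3j(1 1 2; -1 1 0)² = 1/30, sgn +1
4πI² = N·(3j₀)²·(3jₘ)² = 1/5
I = +1·√(0.2/4π) = 0.12615663

0.126157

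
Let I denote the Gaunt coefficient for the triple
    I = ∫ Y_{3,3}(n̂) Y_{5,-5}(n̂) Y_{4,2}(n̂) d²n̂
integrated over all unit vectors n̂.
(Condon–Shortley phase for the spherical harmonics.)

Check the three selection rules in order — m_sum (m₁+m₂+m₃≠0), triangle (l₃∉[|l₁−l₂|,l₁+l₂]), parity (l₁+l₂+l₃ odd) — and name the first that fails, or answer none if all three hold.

none

azimuthal sum: 3 − 5 + 2 = 0  ✓
2 ≤ 4 ≤ 8 (triangle on l)  ✓
L = 3 + 5 + 4 = 12 (even)  ✓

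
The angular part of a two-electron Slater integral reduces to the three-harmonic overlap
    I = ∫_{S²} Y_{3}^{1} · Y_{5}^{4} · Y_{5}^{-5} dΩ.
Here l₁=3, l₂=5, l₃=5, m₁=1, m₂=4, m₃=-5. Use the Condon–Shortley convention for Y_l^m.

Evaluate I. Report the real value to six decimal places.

Σlᵢ=13 odd — θ-integrand is odd under cosθ→−cosθ; I=0

0.000000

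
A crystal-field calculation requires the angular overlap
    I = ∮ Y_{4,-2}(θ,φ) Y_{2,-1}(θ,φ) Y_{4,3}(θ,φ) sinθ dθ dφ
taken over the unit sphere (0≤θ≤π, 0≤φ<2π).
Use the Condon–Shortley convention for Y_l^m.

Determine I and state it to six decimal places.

Rules hold: Σm=0, L=10 even, 2≤4≤6.
N = 9·5·9 = 405
Δ = 2!·6!·2!/11! = 1/13860
Racah Σ t=0..2: t=0:+1/192 t=1:−1/36 t=2:+1/192 = -5/288
⇒ 3j(4 2 4; 0 0 0)² = 20/693, sgn -1
Racah Σ t=0..1: t=0:+1/1440 t=1:−1/240 = -1/288
⇒ 3j(4 2 4; -2 -1 3)² = 5/132, sgn +1
4πI² = N·(3j₀)²·(3jₘ)² = 375/847
I = -1·√(0.442739/4π) = -0.18770204

-0.187702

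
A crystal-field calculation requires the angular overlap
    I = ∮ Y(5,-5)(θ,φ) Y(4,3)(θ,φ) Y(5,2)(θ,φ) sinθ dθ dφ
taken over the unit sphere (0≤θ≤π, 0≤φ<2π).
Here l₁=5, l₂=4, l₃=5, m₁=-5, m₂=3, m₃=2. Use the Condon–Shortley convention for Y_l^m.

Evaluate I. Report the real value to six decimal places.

0.140629

Checks pass: Σm=0; 14 even; l₃=5∈[1,9].
(2·5+1)(2·4+1)(2·5+1) = 1089
Δ: 4! 6! 4! / 15! → 1/3153150
sum: t=0:+1/69120 t=1:−1/1728 t=2:+1/576 t=3:−1/1728 t=4:+1/69120 = 7/11520
3j²(5 4 5; 0 0 0) = Δ·Π!·Σ² = 2/143  (sign -1)
sum: t=4:+1/103680 = 1/103680
3j²(5 4 5; -5 3 2) = Δ·Π!·Σ² = 7/429  (sign -1)
combine: 4πI² = 1089·2/143·7/429 = 42/169
take √, sign +1: I = 0.14062948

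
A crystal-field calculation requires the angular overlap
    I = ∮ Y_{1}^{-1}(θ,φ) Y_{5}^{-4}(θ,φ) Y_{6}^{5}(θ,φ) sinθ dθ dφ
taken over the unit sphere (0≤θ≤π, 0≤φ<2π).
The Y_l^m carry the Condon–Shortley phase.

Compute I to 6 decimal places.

-0.303018

Checks pass: Σm=0; 12 even; l₃=6∈[4,6].
(2·1+1)(2·5+1)(2·6+1) = 429
Δ: 0! 2! 10! / 13! → 1/858
sum: t=0:+1/14400 = 1/14400
3j²(1 5 6; 0 0 0) = Δ·Π!·Σ² = 6/143  (sign +1)
sum: t=0:+1/725760 = 1/725760
3j²(1 5 6; -1 -4 5) = Δ·Π!·Σ² = 5/78  (sign -1)
combine: 4πI² = 429·6/143·5/78 = 15/13
take √, sign -1: I = -0.30301841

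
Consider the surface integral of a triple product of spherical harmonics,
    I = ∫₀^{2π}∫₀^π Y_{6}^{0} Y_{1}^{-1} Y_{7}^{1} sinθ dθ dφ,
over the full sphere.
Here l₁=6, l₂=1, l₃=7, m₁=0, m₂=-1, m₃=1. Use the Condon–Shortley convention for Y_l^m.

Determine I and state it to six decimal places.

Checks pass: Σm=0; 14 even; l₃=7∈[5,7].
(2·6+1)(2·1+1)(2·7+1) = 585
Δ: 0! 12! 2! / 15! → 1/1365
sum: t=0:+1/518400 = 1/518400
3j²(6 1 7; 0 0 0) = Δ·Π!·Σ² = 7/195  (sign -1)
sum: t=0:+1/1036800 = 1/1036800
3j²(6 1 7; 0 -1 1) = Δ·Π!·Σ² = 4/195  (sign +1)
combine: 4πI² = 585·7/195·4/195 = 28/65
take √, sign -1: I = -0.18514731

-0.185147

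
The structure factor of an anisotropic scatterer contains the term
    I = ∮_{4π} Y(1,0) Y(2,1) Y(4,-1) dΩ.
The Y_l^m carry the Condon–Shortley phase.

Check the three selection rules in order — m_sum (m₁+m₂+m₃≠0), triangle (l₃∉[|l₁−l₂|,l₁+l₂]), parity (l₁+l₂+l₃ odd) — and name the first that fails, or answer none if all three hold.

Σmᵢ = 0  ✓
l₃∈[|l₁−l₂|,l₁+l₂]=[1,3], have l₃=4  ✗
Σlᵢ = 7 ⇒ odd

triangle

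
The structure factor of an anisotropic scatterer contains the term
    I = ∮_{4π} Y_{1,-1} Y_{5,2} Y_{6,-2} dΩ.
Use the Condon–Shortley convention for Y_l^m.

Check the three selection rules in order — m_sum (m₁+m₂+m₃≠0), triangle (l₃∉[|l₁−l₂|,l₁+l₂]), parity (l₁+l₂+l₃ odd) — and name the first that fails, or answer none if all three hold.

m_sum

azimuthal sum: -1 + 2 − 2 = -1  ✗
4 ≤ 6 ≤ 6 (triangle on l)
L = 1 + 5 + 6 = 12 (even)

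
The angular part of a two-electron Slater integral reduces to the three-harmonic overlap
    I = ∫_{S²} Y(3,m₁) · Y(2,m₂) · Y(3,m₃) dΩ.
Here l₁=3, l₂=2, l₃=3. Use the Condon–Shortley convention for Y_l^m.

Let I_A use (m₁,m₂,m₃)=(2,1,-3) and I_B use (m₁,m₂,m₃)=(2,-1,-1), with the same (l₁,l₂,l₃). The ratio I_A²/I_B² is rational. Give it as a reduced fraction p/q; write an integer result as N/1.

l's match ⇒ only the (l;m) 3-j factors differ between A and B.
A: triangle coeff Δ(3,2,3) = 1/3780; Σ_t [1,1]: t=1:−1/48 = -1/48; (3j)²=5/84 [(3 2 3; 2 1 -3)], sign=-1
B: triangle coeff Δ(3,2,3) = 1/3780; Σ_t [0,1]: t=0:+1/12 t=1:−1/48 = 1/16; (3j)²=1/28 [(3 2 3; 2 -1 -1)], sign=+1
I_A²/I_B² = (5/84)/(1/28) = 5/3

5/3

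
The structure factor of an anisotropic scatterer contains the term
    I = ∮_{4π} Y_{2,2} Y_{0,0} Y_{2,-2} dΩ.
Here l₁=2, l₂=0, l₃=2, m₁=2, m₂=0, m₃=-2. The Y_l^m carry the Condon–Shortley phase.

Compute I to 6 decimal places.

m-sum 0 ✓  L=4 even ✓  2≤2≤2 ✓
Π(2lᵢ+1) = 5×1×5 = 25
triangle coeff Δ(2,0,2) = 1/5
Σ_t [0,0]: t=0:+1/4 = 1/4
(3j)²=1/5 [(2 0 2; 0 0 0)], sign=+1
Σ_t [0,0]: t=0:+1/24 = 1/24
(3j)²=1/5 [(2 0 2; 2 0 -2)], sign=+1
⇒ 4πI² = 1/1
I = (+1)√(1/1/(4π)) = 0.28209479

0.282095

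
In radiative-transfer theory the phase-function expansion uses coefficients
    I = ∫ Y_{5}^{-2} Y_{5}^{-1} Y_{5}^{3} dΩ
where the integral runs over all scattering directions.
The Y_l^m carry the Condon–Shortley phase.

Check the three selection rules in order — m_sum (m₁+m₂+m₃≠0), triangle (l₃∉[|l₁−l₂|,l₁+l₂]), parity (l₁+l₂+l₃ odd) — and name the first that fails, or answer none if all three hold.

Σmᵢ = 0  ✓
l₃∈[|l₁−l₂|,l₁+l₂]=[0,10], have l₃=5  ✓
Σlᵢ = 15 ⇒ odd  ✗

parity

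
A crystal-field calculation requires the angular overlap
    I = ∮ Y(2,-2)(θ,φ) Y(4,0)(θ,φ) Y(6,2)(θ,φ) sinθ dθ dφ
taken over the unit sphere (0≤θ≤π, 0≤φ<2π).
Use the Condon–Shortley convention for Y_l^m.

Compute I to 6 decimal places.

0.133065

m-sum 0 ✓  L=12 even ✓  2≤6≤6 ✓
Π(2lᵢ+1) = 5×9×13 = 585
triangle coeff Δ(2,4,6) = 1/6435
Σ_t [0,0]: t=0:+1/2304 = 1/2304
(3j)²=5/143 [(2 4 6; 0 0 0)], sign=+1
Σ_t [0,0]: t=0:+1/13824 = 1/13824
(3j)²=14/1287 [(2 4 6; -2 0 2)], sign=+1
⇒ 4πI² = 350/1573
I = (+1)√(350/1573/(4π)) = 0.13306527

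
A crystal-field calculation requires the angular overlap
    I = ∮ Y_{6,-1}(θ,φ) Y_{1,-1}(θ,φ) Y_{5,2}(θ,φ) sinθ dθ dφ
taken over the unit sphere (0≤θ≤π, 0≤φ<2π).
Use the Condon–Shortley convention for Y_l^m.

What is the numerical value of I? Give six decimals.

-0.129207

m-sum 0 ✓  L=12 even ✓  5≤5≤7 ✓
Π(2lᵢ+1) = 13×3×11 = 429
triangle coeff Δ(6,1,5) = 1/858
Σ_t [1,1]: t=1:−1/14400 = -1/14400
(3j)²=6/143 [(6 1 5; 0 0 0)], sign=+1
Σ_t [0,0]: t=0:+1/60480 = 1/60480
(3j)²=5/429 [(6 1 5; -1 -1 2)], sign=-1
⇒ 4πI² = 30/143
I = (-1)√(30/143/(4π)) = -0.12920749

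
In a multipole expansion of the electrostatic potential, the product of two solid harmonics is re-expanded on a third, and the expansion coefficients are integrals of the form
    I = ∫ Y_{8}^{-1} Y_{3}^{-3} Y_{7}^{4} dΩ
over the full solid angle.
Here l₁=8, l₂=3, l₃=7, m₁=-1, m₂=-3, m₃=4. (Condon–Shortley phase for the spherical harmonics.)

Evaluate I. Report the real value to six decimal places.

0.096463

Rules hold: Σm=0, L=18 even, 5≤7≤11.
N = 17·7·15 = 1785
Δ = 4!·12!·2!/19! = 1/5290740
Racah Σ t=1..3: t=1:−1/7257600 t=2:+1/2073600 t=3:−1/7257600 = 1/4838400
⇒ 3j(8 3 7; 0 0 0)² = 252/20995, sgn -1
Racah Σ t=0..0: t=0:+1/104509440 = 1/104509440
⇒ 3j(8 3 7; -1 -3 4)² = 275/50388, sgn -1
4πI² = N·(3j₀)²·(3jₘ)² = 121275/1037153
I = +1·√(0.116931/4π) = 0.09646267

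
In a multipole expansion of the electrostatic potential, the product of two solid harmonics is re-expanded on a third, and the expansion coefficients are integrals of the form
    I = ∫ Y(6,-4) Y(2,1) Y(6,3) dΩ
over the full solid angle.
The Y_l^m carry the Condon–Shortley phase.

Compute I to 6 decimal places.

m-sum 0 ✓  L=14 even ✓  4≤6≤8 ✓
Π(2lᵢ+1) = 13×5×13 = 845
triangle coeff Δ(6,2,6) = 1/90090
Σ_t [0,2]: t=0:+1/69120 t=1:−1/14400 t=2:+1/69120 = -7/172800
(3j)²=14/715 [(6 2 6; 0 0 0)], sign=-1
Σ_t [1,2]: t=1:−1/725760 t=2:+1/161280 = 1/207360
(3j)²=7/286 [(6 2 6; -4 1 3)], sign=-1
⇒ 4πI² = 49/121
I = (+1)√(49/121/(4π)) = 0.17951487

0.179515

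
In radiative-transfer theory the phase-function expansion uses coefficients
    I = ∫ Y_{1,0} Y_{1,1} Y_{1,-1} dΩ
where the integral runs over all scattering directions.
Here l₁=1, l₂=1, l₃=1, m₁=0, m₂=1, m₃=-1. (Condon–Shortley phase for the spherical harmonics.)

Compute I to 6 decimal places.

l₁+l₂+l₃=3 is odd: 3j(l;000)=0 ⇒ I=0

0.000000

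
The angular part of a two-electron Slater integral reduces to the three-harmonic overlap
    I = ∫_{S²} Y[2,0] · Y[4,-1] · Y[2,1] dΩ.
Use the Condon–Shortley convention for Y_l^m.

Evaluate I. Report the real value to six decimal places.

Checks pass: Σm=0; 8 even; l₃=2∈[2,6].
(2·2+1)(2·4+1)(2·2+1) = 225
Δ: 4! 0! 4! / 9! → 1/630
sum: t=2:+1/16 = 1/16
3j²(2 4 2; 0 0 0) = Δ·Π!·Σ² = 2/35  (sign +1)
sum: t=2:+1/24 = 1/24
3j²(2 4 2; 0 -1 1) = Δ·Π!·Σ² = 1/21  (sign -1)
combine: 4πI² = 225·2/35·1/21 = 30/49
take √, sign -1: I = -0.22072812

-0.220728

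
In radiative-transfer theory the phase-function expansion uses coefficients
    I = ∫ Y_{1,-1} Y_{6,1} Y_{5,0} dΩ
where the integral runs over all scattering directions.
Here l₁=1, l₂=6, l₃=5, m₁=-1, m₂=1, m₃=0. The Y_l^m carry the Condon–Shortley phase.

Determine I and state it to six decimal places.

-0.187239

Rules hold: Σm=0, L=12 even, 5≤5≤7.
N = 3·13·11 = 429
Δ = 2!·0!·10!/13! = 1/858
Racah Σ t=1..1: t=1:−1/14400 = -1/14400
⇒ 3j(1 6 5; 0 0 0)² = 6/143, sgn +1
Racah Σ t=2..2: t=2:+1/28800 = 1/28800
⇒ 3j(1 6 5; -1 1 0)² = 7/286, sgn -1
4πI² = N·(3j₀)²·(3jₘ)² = 63/143
I = -1·√(0.440559/4π) = -0.18723944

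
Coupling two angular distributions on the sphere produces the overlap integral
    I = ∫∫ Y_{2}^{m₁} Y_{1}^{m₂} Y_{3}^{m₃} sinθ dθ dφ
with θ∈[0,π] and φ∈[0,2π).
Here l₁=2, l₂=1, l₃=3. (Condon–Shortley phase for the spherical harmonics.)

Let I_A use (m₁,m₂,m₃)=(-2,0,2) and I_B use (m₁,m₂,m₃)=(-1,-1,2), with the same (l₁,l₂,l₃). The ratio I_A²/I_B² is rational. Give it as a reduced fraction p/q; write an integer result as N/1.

1/2

Shared (l₁,l₂,l₃)=(2,1,3): N and (l;000)² cancel in I_A²/I_B².
A: Δ = 0!·4!·2!/7! = 1/105; Racah Σ t=0..0: t=0:+1/24 = 1/24; ⇒ 3j(2 1 3; -2 0 2)² = 1/21, sgn -1
B: Δ = 0!·4!·2!/7! = 1/105; Racah Σ t=0..0: t=0:+1/12 = 1/12; ⇒ 3j(2 1 3; -1 -1 2)² = 2/21, sgn -1
I_A²/I_B² = (1/21)/(2/21) = 1/2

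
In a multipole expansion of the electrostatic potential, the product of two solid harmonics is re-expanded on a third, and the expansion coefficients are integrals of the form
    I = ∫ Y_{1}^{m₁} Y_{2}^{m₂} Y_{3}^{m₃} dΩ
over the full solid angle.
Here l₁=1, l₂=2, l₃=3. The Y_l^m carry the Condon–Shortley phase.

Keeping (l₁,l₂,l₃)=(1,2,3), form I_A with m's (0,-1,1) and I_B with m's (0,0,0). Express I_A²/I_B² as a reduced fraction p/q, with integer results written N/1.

8/9

Same 1,2,3: normalisation and zero-m 3j drop out of the ratio.
A: Δ: 0! 2! 4! / 7! → 1/105; sum: t=0:+1/6 = 1/6; 3j²(1 2 3; 0 -1 1) = Δ·Π!·Σ² = 8/105  (sign +1)
B: Δ: 0! 2! 4! / 7! → 1/105; sum: t=0:+1/4 = 1/4; 3j²(1 2 3; 0 0 0) = Δ·Π!·Σ² = 3/35  (sign -1)
I_A²/I_B² = (8/105)/(3/35) = 8/9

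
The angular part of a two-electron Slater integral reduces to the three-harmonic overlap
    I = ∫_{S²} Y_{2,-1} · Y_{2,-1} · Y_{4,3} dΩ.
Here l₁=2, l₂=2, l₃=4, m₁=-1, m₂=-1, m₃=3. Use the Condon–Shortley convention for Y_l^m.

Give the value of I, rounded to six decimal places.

-1 − 1 + 3 = 1 ≠ 0: azimuthal integral kills it; I = 0

0.000000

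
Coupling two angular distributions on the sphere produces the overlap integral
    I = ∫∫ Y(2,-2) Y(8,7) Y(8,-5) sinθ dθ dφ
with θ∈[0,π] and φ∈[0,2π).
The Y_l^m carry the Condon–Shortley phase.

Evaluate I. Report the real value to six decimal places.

Rules hold: Σm=0, L=18 even, 6≤8≤10.
N = 5·17·17 = 1445
Δ = 2!·2!·14!/19! = 1/348840
Racah Σ t=0..2: t=0:+1/116121600 t=1:−1/25401600 t=2:+1/116121600 = -1/45158400
⇒ 3j(2 8 8; 0 0 0)² = 24/1615, sgn -1
Racah Σ t=2..2: t=2:+1/24908083200 = 1/24908083200
⇒ 3j(2 8 8; -2 7 -5)² = 7/1292, sgn -1
4πI² = N·(3j₀)²·(3jₘ)² = 42/361
I = +1·√(0.116343/4π) = 0.09622017

0.096220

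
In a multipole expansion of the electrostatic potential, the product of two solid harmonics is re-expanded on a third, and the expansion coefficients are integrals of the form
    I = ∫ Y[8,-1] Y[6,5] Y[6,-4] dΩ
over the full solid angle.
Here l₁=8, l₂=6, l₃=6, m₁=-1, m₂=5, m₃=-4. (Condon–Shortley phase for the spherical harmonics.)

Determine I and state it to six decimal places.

m-sum 0 ✓  L=20 even ✓  2≤6≤14 ✓
Π(2lᵢ+1) = 17×13×13 = 2873
triangle coeff Δ(8,6,6) = 1/1309458150
Σ_t [2,6]: t=2:+1/49766400 t=3:−1/3110400 t=4:+1/1327104 t=5:−1/3110400 t=6:+1/49766400 = 1/6635520
(3j)²=350/46189 [(8 6 6; 0 0 0)], sign=+1
Σ_t [7,8]: t=7:−1/174182400 t=8:+1/1219276800 = -1/203212800
(3j)²=288/29393 [(8 6 6; -1 5 -4)], sign=-1
⇒ 4πI² = 14400/67507
I = (-1)√(14400/67507/(4π)) = -0.13028725

-0.130287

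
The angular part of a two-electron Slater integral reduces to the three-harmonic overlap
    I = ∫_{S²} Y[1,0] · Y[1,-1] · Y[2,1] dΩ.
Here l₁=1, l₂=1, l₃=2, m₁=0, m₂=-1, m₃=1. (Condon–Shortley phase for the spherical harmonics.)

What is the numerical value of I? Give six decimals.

-0.218510

Checks pass: Σm=0; 4 even; l₃=2∈[0,2].
(2·1+1)(2·1+1)(2·2+1) = 45
Δ: 0! 2! 2! / 5! → 1/30
sum: t=0:+1/1 = 1/1
3j²(1 1 2; 0 0 0) = Δ·Π!·Σ² = 2/15  (sign +1)
sum: t=0:+1/2 = 1/2
3j²(1 1 2; 0 -1 1) = Δ·Π!·Σ² = 1/10  (sign -1)
combine: 4πI² = 45·2/15·1/10 = 3/5
take √, sign -1: I = -0.21850969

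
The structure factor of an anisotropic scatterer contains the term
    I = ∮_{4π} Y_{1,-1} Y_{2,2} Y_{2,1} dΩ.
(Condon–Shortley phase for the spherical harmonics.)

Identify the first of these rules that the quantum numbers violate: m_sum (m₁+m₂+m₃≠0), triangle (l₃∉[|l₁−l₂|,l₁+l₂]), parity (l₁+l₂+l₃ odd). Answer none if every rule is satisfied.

Σmᵢ = 2  ✗
l₃∈[|l₁−l₂|,l₁+l₂]=[1,3], have l₃=2
Σlᵢ = 5 ⇒ odd

m_sum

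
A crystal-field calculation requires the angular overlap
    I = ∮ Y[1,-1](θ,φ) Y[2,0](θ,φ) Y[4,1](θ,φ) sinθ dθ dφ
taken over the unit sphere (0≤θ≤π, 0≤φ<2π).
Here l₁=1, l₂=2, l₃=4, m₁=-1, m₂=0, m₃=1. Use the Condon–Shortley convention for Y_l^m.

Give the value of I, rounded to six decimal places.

0.000000

|1−2|≤4≤1+2 violated ⇒ I = 0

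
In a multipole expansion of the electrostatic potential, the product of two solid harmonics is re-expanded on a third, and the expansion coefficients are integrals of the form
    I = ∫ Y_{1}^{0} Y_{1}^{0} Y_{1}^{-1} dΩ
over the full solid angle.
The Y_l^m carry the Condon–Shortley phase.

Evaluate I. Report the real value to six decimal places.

0 + 0 − 1 = -1 ≠ 0: azimuthal integral kills it; I = 0

0.000000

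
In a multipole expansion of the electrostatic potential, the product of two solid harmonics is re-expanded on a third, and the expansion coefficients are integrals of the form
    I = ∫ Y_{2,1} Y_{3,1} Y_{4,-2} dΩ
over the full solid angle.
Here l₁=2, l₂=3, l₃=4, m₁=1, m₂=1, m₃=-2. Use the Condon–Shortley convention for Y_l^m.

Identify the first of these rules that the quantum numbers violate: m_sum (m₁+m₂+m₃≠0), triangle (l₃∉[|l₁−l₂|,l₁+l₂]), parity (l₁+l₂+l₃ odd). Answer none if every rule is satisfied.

parity

Σmᵢ = 0  ✓
l₃∈[|l₁−l₂|,l₁+l₂]=[1,5], have l₃=4  ✓
Σlᵢ = 9 ⇒ odd  ✗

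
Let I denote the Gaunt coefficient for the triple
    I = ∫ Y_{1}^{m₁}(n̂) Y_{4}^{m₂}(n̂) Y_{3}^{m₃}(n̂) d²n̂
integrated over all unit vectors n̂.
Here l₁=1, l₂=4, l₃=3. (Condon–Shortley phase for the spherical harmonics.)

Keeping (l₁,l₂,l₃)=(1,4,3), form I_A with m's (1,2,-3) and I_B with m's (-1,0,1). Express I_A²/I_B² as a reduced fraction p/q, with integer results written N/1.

Shared (l₁,l₂,l₃)=(1,4,3): N and (l;000)² cancel in I_A²/I_B².
A: Δ = 2!·0!·6!/9! = 1/252; Racah Σ t=0..0: t=0:+1/1440 = 1/1440; ⇒ 3j(1 4 3; 1 2 -3)² = 1/252, sgn +1
B: Δ = 2!·0!·6!/9! = 1/252; Racah Σ t=2..2: t=2:+1/96 = 1/96; ⇒ 3j(1 4 3; -1 0 1)² = 1/42, sgn +1
I_A²/I_B² = (1/252)/(1/42) = 1/6

1/6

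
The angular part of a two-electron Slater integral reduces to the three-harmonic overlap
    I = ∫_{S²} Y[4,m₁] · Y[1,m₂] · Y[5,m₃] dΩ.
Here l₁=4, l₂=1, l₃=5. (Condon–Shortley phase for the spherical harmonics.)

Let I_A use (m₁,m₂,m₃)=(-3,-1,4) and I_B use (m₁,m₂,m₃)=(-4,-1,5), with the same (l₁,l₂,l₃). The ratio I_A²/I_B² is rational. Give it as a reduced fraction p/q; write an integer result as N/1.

4/5

Same 4,1,5: normalisation and zero-m 3j drop out of the ratio.
A: Δ: 0! 8! 2! / 11! → 1/495; sum: t=0:+1/10080 = 1/10080; 3j²(4 1 5; -3 -1 4) = Δ·Π!·Σ² = 4/55  (sign -1)
B: Δ: 0! 8! 2! / 11! → 1/495; sum: t=0:+1/80640 = 1/80640; 3j²(4 1 5; -4 -1 5) = Δ·Π!·Σ² = 1/11  (sign +1)
I_A²/I_B² = (4/55)/(1/11) = 4/5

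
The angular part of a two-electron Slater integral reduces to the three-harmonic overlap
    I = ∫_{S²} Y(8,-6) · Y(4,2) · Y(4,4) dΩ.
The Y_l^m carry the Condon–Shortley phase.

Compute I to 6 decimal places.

Rules hold: Σm=0, L=16 even, 4≤4≤12.
N = 17·9·9 = 1377
Δ = 8!·8!·0!/17! = 1/218790
Racah Σ t=4..4: t=4:+1/331776 = 1/331776
⇒ 3j(8 4 4; 0 0 0)² = 490/21879, sgn +1
Racah Σ t=6..6: t=6:+1/58060800 = 1/58060800
⇒ 3j(8 4 4; -6 2 4)² = 7/510, sgn +1
4πI² = N·(3j₀)²·(3jₘ)² = 1029/2431
I = +1·√(0.423283/4π) = 0.18353136

0.183531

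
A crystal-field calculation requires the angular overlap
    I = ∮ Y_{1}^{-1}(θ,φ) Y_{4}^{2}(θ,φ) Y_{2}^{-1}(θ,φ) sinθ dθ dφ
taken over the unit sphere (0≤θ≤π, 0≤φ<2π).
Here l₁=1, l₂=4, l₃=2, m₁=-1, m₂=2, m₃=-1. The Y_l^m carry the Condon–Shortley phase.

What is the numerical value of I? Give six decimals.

0.000000

triangle: need 3≤l₃≤5, have 2; I=0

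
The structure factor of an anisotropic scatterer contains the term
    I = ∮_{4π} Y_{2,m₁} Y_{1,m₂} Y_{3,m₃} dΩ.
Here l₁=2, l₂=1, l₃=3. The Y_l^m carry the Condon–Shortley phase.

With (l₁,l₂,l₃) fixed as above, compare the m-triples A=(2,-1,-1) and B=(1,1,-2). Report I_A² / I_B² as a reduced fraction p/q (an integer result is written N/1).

Same 2,1,3: normalisation and zero-m 3j drop out of the ratio.
A: Δ: 0! 4! 2! / 7! → 1/105; sum: t=0:+1/48 = 1/48; 3j²(2 1 3; 2 -1 -1) = Δ·Π!·Σ² = 1/105  (sign +1)
B: Δ: 0! 4! 2! / 7! → 1/105; sum: t=0:+1/12 = 1/12; 3j²(2 1 3; 1 1 -2) = Δ·Π!·Σ² = 2/21  (sign -1)
I_A²/I_B² = (1/105)/(2/21) = 1/10

1/10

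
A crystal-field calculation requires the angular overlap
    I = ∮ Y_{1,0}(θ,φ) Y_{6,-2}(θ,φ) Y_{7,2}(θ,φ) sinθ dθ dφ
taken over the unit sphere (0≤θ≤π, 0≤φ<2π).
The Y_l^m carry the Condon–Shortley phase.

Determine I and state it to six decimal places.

m-sum 0 ✓  L=14 even ✓  5≤7≤7 ✓
Π(2lᵢ+1) = 3×13×15 = 585
triangle coeff Δ(1,6,7) = 1/1365
Σ_t [0,0]: t=0:+1/518400 = 1/518400
(3j)²=7/195 [(1 6 7; 0 0 0)], sign=-1
Σ_t [0,0]: t=0:+1/967680 = 1/967680
(3j)²=3/91 [(1 6 7; 0 -2 2)], sign=-1
⇒ 4πI² = 9/13
I = (+1)√(9/13/(4π)) = 0.23471705

0.234717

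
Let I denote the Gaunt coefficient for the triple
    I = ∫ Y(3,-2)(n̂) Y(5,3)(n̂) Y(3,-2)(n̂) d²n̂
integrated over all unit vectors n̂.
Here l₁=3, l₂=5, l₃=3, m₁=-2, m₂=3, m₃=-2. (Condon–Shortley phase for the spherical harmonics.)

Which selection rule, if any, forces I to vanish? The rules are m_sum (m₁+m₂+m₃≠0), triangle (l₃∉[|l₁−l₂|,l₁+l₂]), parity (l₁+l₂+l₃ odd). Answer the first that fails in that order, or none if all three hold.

azimuthal sum: -2 + 3 − 2 = -1  ✗
2 ≤ 3 ≤ 8 (triangle on l)
L = 3 + 5 + 3 = 11 (odd)

m_sum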